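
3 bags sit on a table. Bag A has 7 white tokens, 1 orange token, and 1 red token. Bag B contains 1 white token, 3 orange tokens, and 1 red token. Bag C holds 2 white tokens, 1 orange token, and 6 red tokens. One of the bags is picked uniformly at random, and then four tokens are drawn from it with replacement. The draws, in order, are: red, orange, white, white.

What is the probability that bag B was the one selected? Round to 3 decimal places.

0.301

Under each hypothesis, the probability of the observed sequence is: P(data | bag A) = (1/9)(1/9)(7/9)(7/9) = 0.0074684; P(data | bag B) = (1/5)(3/5)(1/5)(1/5) = 0.0048; P(data | bag C) = (6/9)(1/9)(2/9)(2/9) = 0.003658.
Weighting by the prior gives 1/3 · 0.0074684 = 0.0024895, 1/3 · 0.0048 = 0.0016, 1/3 · 0.003658 = 0.0012193; summing to 0.0053088.
By Bayes' rule, P(bag B | data) = (0.0016) / (0.0053088) = 0.30139.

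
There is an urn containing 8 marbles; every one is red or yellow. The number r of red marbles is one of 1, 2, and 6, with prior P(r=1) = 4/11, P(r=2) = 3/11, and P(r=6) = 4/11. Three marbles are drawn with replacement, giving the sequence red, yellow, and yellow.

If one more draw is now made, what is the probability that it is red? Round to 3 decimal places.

Compute the likelihood of the observed sequence for each case: P(data | r = 1) = (1/8)(7/8)(7/8) = 0.095703; P(data | r = 2) = (2/8)(6/8)(6/8) = 0.14062; P(data | r = 6) = (6/8)(2/8)(2/8) = 0.046875.
Weighting by the prior gives 4/11 · 0.095703 = 0.034801, 3/11 · 0.14062 = 0.038352, 4/11 · 0.046875 = 0.017045; summing to 0.090199.
Normalising, the posterior is P(r = 1 | data) = 0.38583, P(r = 2 | data) = 0.4252, P(r = 6 | data) = 0.18898.
The predictive probability is P(red next | data) = (1/8)(0.38583) + (1/4)(0.4252) + (3/4)(0.18898) = 0.29626.

0.296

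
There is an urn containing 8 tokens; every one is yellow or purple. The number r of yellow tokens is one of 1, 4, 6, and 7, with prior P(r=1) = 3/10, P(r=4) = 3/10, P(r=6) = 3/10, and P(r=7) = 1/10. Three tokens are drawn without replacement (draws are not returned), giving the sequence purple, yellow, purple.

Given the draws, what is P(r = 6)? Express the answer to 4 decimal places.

0.1176

The likelihood of the observed sequence under each hypothesis: P(data | r = 1) = (7/8)(1/7)(6/6) = 1/8; P(data | r = 4) = (4/8)(4/7)(3/6) = 1/7; P(data | r = 6) = (2/8)(6/7)(1/6) = 1/28; P(data | r = 7) = (1/8)(7/7)(0/6) = 0.
Multiplying each by its prior: 3/10 · 1/8 = 3/80, 3/10 · 1/7 = 3/70, 3/10 · 1/28 = 3/280, 1/10 · 0 = 0; summing to 51/560.
So P(r = 6 | data) = (3/280) / (51/560) = 2/17.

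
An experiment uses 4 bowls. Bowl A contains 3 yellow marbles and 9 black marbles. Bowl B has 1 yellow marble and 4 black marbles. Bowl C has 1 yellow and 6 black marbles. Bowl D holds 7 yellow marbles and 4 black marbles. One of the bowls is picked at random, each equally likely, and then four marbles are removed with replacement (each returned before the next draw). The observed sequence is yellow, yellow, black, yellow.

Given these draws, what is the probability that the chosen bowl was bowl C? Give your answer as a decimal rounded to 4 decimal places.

For each hypothesis, P(data | H) works out to: P(data | bowl A) = (3/12)(3/12)(9/12)(3/12) = 0.011719; P(data | bowl B) = (1/5)(1/5)(4/5)(1/5) = 0.0064; P(data | bowl C) = (1/7)(1/7)(6/7)(1/7) = 0.002499; P(data | bowl D) = (7/11)(7/11)(4/11)(7/11) = 0.093709.
Multiplying each by its prior: 1/4 · 0.011719 = 0.0029297, 1/4 · 0.0064 = 0.0016, 1/4 · 0.002499 = 0.00062474, 1/4 · 0.093709 = 0.023427; these sum to 0.028582.
Therefore the posterior P(bowl C | data) = (0.00062474) / (0.028582) = 0.021858.

0.0219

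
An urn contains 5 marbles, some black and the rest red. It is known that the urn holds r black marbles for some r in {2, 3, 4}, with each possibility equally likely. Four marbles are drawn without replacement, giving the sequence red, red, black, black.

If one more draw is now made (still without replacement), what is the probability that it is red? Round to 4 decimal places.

0.5000

The likelihood of the observed sequence under each hypothesis: P(data | r = 2) = (3/5)(2/4)(2/3)(1/2) = 1/10; P(data | r = 3) = (2/5)(1/4)(3/3)(2/2) = 1/10; P(data | r = 4) = (1/5)(0/4) = 0.
The prior-weighted likelihoods are 1/3 · 1/10 = 1/30, 1/3 · 1/10 = 1/30, 1/3 · 0 = 0; these sum to 1/15.
Dividing through by the total gives posterior P(r = 2 | data) = 1/2, P(r = 3 | data) = 1/2, P(r = 4 | data) = 0.
Averaging over the posterior, P(red next | data) = (1)(1/2) + (0)(1/2) = 1/2.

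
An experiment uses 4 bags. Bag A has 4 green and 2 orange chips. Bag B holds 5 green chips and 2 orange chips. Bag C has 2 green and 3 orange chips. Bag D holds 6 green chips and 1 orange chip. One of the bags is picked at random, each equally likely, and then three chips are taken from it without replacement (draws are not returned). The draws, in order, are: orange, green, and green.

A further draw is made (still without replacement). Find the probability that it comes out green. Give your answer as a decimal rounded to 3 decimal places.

For each hypothesis, P(data | H) works out to: P(data | bag A) = (2/6)(4/5)(3/4) = 1/5; P(data | bag B) = (2/7)(5/6)(4/5) = 4/21; P(data | bag C) = (3/5)(2/4)(1/3) = 1/10; P(data | bag D) = (1/7)(6/6)(5/5) = 1/7.
Weighting by the prior gives 1/4 · 1/5 = 1/20, 1/4 · 4/21 = 1/21, 1/4 · 1/10 = 1/40, 1/4 · 1/7 = 1/28; with total 19/120.
The posterior is then P(bag A | data) = 6/19, P(bag B | data) = 40/133, P(bag C | data) = 3/19, P(bag D | data) = 30/133.
So P(green next | data) = Σ P(green next | H) P(H | data) = (2/3)(6/19) + (3/4)(40/133) + (0)(3/19) + (1)(30/133) = 88/133.

0.662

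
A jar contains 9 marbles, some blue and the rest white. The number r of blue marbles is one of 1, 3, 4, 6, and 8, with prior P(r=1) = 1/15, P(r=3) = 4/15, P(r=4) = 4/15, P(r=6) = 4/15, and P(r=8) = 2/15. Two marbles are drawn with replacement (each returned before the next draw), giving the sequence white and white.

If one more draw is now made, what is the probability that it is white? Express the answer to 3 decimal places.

The likelihood of the observed sequence under each hypothesis: P(data | r = 1) = (8/9)(8/9) = 0.79012; P(data | r = 3) = (6/9)(6/9) = 0.44444; P(data | r = 4) = (5/9)(5/9) = 0.30864; P(data | r = 6) = (3/9)(3/9) = 0.11111; P(data | r = 8) = (1/9)(1/9) = 0.012346.
Weighting by the prior gives 1/15 · 0.79012 = 0.052675, 4/15 · 0.44444 = 0.11852, 4/15 · 0.30864 = 0.082305, 4/15 · 0.11111 = 0.02963, 2/15 · 0.012346 = 0.0016461; these sum to 0.28477.
Dividing through by the total gives posterior P(r = 1 | data) = 0.18497, P(r = 3 | data) = 0.41618, P(r = 4 | data) = 0.28902, P(r = 6 | data) = 0.10405, P(r = 8 | data) = 0.0057803.
The predictive probability is P(white next | data) = (8/9)(0.18497) + (2/3)(0.41618) + (5/9)(0.28902) + (1/3)(0.10405) + (1/9)(0.0057803) = 0.63776.

0.638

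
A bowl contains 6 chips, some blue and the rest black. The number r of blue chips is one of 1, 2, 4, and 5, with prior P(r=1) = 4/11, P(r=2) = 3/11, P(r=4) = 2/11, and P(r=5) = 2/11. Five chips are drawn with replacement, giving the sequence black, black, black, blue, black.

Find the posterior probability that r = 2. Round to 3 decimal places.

0.368

For each hypothesis, P(data | H) works out to: P(data | r = 1) = (5/6)(5/6)(5/6)(1/6)(5/6) = 0.080376; P(data | r = 2) = (4/6)(4/6)(4/6)(2/6)(4/6) = 0.065844; P(data | r = 4) = (2/6)(2/6)(2/6)(4/6)(2/6) = 0.0082305; P(data | r = 5) = (1/6)(1/6)(1/6)(5/6)(1/6) = 0.000643.
The prior-weighted likelihoods are 4/11 · 0.080376 = 0.029227, 3/11 · 0.065844 = 0.017957, 2/11 · 0.0082305 = 0.0014964, 2/11 · 0.000643 = 0.00011691; summing to 0.048798.
So P(r = 2 | data) = (0.017957) / (0.048798) = 0.36799.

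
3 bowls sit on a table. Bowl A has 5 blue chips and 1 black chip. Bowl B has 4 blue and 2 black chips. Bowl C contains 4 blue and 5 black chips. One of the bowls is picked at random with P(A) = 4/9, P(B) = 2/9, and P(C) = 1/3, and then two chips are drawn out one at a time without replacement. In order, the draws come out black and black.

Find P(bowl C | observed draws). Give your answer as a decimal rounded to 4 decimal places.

0.8621

The likelihood of the observed sequence under each hypothesis: P(data | bowl A) = (1/6)(0/5) = 0; P(data | bowl B) = (2/6)(1/5) = 1/15; P(data | bowl C) = (5/9)(4/8) = 5/18.
Weighting by the prior gives 4/9 · 0 = 0, 2/9 · 1/15 = 2/135, 1/3 · 5/18 = 5/54; these sum to 29/270.
Therefore the posterior P(bowl C | data) = (5/54) / (29/270) = 25/29.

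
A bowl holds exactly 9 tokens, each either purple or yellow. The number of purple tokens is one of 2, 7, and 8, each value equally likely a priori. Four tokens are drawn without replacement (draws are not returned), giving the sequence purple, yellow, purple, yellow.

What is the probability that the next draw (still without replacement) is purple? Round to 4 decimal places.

For each hypothesis, P(data | H) works out to: P(data | r = 2) = (2/9)(7/8)(1/7)(6/6) = 1/36; P(data | r = 7) = (7/9)(2/8)(6/7)(1/6) = 1/36; P(data | r = 8) = (8/9)(1/8)(7/7)(0/6) = 0.
The prior-weighted likelihoods are 1/3 · 1/36 = 1/108, 1/3 · 1/36 = 1/108, 1/3 · 0 = 0; these sum to 1/54.
The posterior is then P(r = 2 | data) = 1/2, P(r = 7 | data) = 1/2, P(r = 8 | data) = 0.
Averaging over the posterior, P(purple next | data) = (0)(1/2) + (1)(1/2) = 1/2.

0.5000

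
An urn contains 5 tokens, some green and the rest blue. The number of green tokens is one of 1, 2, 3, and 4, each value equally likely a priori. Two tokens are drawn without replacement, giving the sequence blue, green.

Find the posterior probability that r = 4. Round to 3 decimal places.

0.200

Under each hypothesis, the probability of the observed sequence is: P(data | r = 1) = (4/5)(1/4) = 1/5; P(data | r = 2) = (3/5)(2/4) = 3/10; P(data | r = 3) = (2/5)(3/4) = 3/10; P(data | r = 4) = (1/5)(4/4) = 1/5.
The prior-weighted likelihoods are 1/4 · 1/5 = 1/20, 1/4 · 3/10 = 3/40, 1/4 · 3/10 = 3/40, 1/4 · 1/5 = 1/20; summing to 1/4.
So P(r = 4 | data) = (1/20) / (1/4) = 1/5.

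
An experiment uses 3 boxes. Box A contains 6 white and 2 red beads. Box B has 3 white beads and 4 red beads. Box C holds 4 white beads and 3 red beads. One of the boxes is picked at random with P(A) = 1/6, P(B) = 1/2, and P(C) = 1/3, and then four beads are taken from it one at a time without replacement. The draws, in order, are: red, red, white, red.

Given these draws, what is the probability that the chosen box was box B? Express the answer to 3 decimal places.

0.818

For each hypothesis, P(data | H) works out to: P(data | box A) = (2/8)(1/7)(6/6)(0/5) = 0; P(data | box B) = (4/7)(3/6)(3/5)(2/4) = 3/35; P(data | box C) = (3/7)(2/6)(4/5)(1/4) = 1/35.
Multiplying each by its prior: 1/6 · 0 = 0, 1/2 · 3/35 = 3/70, 1/3 · 1/35 = 1/105; summing to 11/210.
Hence P(box B | data) = (3/70) / (11/210) = 9/11.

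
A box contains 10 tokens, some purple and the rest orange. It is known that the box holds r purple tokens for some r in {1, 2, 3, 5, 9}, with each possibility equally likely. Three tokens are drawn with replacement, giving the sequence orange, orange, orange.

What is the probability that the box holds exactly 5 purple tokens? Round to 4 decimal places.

0.0731

Under each hypothesis, the probability of the observed sequence is: P(data | r = 1) = (9/10)(9/10)(9/10) = 0.729; P(data | r = 2) = (8/10)(8/10)(8/10) = 0.512; P(data | r = 3) = (7/10)(7/10)(7/10) = 0.343; P(data | r = 5) = (5/10)(5/10)(5/10) = 0.125; P(data | r = 9) = (1/10)(1/10)(1/10) = 0.001.
Multiplying each by its prior: 1/5 · 0.729 = 0.1458, 1/5 · 0.512 = 0.1024, 1/5 · 0.343 = 0.0686, 1/5 · 0.125 = 0.025, 1/5 · 0.001 = 0.0002; with total 0.342.
Hence P(r = 5 | data) = (0.025) / (0.342) = 0.073099.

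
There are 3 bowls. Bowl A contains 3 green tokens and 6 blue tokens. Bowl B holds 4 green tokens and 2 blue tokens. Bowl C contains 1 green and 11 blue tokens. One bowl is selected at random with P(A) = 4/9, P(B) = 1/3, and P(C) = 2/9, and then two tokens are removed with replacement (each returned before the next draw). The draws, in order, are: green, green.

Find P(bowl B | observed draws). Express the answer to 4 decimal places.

0.7442

The likelihood of the observed sequence under each hypothesis: P(data | bowl A) = (3/9)(3/9) = 1/9; P(data | bowl B) = (4/6)(4/6) = 4/9; P(data | bowl C) = (1/12)(1/12) = 1/144.
Multiplying each by its prior: 4/9 · 1/9 = 4/81, 1/3 · 4/9 = 4/27, 2/9 · 1/144 = 1/648; these sum to 43/216.
So P(bowl B | data) = (4/27) / (43/216) = 32/43.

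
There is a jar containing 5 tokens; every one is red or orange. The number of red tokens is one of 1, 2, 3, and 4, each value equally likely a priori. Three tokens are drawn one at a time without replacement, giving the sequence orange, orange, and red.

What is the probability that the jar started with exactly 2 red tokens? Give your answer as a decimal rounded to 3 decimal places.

For each hypothesis, P(data | H) works out to: P(data | r = 1) = (4/5)(3/4)(1/3) = 1/5; P(data | r = 2) = (3/5)(2/4)(2/3) = 1/5; P(data | r = 3) = (2/5)(1/4)(3/3) = 1/10; P(data | r = 4) = (1/5)(0/4) = 0.
Multiplying each by its prior: 1/4 · 1/5 = 1/20, 1/4 · 1/5 = 1/20, 1/4 · 1/10 = 1/40, 1/4 · 0 = 0; with total 1/8.
Therefore the posterior P(r = 2 | data) = (1/20) / (1/8) = 2/5.

0.400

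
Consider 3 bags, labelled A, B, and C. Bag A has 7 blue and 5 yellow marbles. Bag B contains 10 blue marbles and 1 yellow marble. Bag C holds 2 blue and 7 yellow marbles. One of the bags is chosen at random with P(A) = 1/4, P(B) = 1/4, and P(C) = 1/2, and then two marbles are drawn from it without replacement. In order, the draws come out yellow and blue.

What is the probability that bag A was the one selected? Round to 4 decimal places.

0.3559

Compute the likelihood of the observed sequence for each case: P(data | bag A) = (5/12)(7/11) = 0.26515; P(data | bag B) = (1/11)(10/10) = 0.090909; P(data | bag C) = (7/9)(2/8) = 0.19444.
The prior-weighted likelihoods are 1/4 · 0.26515 = 0.066288, 1/4 · 0.090909 = 0.022727, 1/2 · 0.19444 = 0.097222; these sum to 0.18624.
Hence P(bag A | data) = (0.066288) / (0.18624) = 0.35593.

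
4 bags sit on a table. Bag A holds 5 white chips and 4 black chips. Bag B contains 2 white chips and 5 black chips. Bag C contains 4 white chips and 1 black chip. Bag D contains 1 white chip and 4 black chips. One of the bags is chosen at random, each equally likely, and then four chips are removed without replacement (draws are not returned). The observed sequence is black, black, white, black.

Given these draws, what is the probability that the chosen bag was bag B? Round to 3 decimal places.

0.373

The likelihood of the observed sequence under each hypothesis: P(data | bag A) = (4/9)(3/8)(5/7)(2/6) = 0.039683; P(data | bag B) = (5/7)(4/6)(2/5)(3/4) = 0.14286; P(data | bag C) = (1/5)(0/4) = 0; P(data | bag D) = (4/5)(3/4)(1/3)(2/2) = 0.2.
The prior-weighted likelihoods are 1/4 · 0.039683 = 0.0099206, 1/4 · 0.14286 = 0.035714, 1/4 · 0 = 0, 1/4 · 0.2 = 0.05; these sum to 0.095635.
Therefore the posterior P(bag B | data) = (0.035714) / (0.095635) = 0.37344.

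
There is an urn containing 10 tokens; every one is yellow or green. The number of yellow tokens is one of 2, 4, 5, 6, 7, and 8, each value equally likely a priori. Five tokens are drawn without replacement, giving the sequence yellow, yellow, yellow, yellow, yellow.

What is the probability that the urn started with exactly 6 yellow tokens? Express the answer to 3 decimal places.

0.071

For each hypothesis, P(data | H) works out to: P(data | r = 2) = (2/10)(1/9)(0/8) = 0; P(data | r = 4) = (4/10)(3/9)(2/8)(1/7)(0/6) = 0; P(data | r = 5) = (5/10)(4/9)(3/8)(2/7)(1/6) = 0.0039683; P(data | r = 6) = (6/10)(5/9)(4/8)(3/7)(2/6) = 0.02381; P(data | r = 7) = (7/10)(6/9)(5/8)(4/7)(3/6) = 0.083333; P(data | r = 8) = (8/10)(7/9)(6/8)(5/7)(4/6) = 0.22222.
Multiplying each by its prior: 1/6 · 0 = 0, 1/6 · 0 = 0, 1/6 · 0.0039683 = 0.00066138, 1/6 · 0.02381 = 0.0039683, 1/6 · 0.083333 = 0.013889, 1/6 · 0.22222 = 0.037037; summing to 0.055556.
Hence P(r = 6 | data) = (0.0039683) / (0.055556) = 0.071429.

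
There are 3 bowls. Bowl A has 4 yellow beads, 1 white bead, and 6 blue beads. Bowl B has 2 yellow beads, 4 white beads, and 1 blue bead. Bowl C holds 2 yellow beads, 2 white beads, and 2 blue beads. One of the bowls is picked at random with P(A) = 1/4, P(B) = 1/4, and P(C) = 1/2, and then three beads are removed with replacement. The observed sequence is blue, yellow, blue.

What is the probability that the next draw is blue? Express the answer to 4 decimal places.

For each hypothesis, P(data | H) works out to: P(data | bowl A) = (6/11)(4/11)(6/11) = 0.10819; P(data | bowl B) = (1/7)(2/7)(1/7) = 0.0058309; P(data | bowl C) = (2/6)(2/6)(2/6) = 0.037037.
Multiplying each by its prior: 1/4 · 0.10819 = 0.027047, 1/4 · 0.0058309 = 0.0014577, 1/2 · 0.037037 = 0.018519; summing to 0.047024.
Normalising, the posterior is P(bowl A | data) = 0.57519, P(bowl B | data) = 0.031, P(bowl C | data) = 0.39381.
The predictive probability is P(blue next | data) = (6/11)(0.57519) + (1/7)(0.031) + (1/3)(0.39381) = 0.44944.

0.4494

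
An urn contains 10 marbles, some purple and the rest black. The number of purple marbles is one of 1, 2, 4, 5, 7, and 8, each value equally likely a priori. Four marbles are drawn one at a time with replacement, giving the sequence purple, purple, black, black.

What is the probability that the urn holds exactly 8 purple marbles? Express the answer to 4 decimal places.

Under each hypothesis, the probability of the observed sequence is: P(data | r = 1) = (1/10)(1/10)(9/10)(9/10) = 0.0081; P(data | r = 2) = (2/10)(2/10)(8/10)(8/10) = 0.0256; P(data | r = 4) = (4/10)(4/10)(6/10)(6/10) = 0.0576; P(data | r = 5) = (5/10)(5/10)(5/10)(5/10) = 0.0625; P(data | r = 7) = (7/10)(7/10)(3/10)(3/10) = 0.0441; P(data | r = 8) = (8/10)(8/10)(2/10)(2/10) = 0.0256.
Weighting by the prior gives 1/6 · 0.0081 = 0.00135, 1/6 · 0.0256 = 0.0042667, 1/6 · 0.0576 = 0.0096, 1/6 · 0.0625 = 0.010417, 1/6 · 0.0441 = 0.00735, 1/6 · 0.0256 = 0.0042667; these sum to 0.03725.
By Bayes' rule, P(r = 8 | data) = (0.0042667) / (0.03725) = 0.11454.

0.1145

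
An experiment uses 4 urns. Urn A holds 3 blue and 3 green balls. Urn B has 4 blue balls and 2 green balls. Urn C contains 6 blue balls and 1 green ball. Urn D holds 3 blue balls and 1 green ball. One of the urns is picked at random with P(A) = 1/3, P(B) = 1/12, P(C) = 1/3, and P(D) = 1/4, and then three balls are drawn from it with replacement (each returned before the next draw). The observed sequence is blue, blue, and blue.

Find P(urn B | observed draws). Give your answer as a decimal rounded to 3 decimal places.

0.065

For each hypothesis, P(data | H) works out to: P(data | urn A) = (3/6)(3/6)(3/6) = 0.125; P(data | urn B) = (4/6)(4/6)(4/6) = 0.2963; P(data | urn C) = (6/7)(6/7)(6/7) = 0.62974; P(data | urn D) = (3/4)(3/4)(3/4) = 0.42188.
The prior-weighted likelihoods are 1/3 · 0.125 = 0.041667, 1/12 · 0.2963 = 0.024691, 1/3 · 0.62974 = 0.20991, 1/4 · 0.42188 = 0.10547; summing to 0.38174.
Hence P(urn B | data) = (0.024691) / (0.38174) = 0.064681.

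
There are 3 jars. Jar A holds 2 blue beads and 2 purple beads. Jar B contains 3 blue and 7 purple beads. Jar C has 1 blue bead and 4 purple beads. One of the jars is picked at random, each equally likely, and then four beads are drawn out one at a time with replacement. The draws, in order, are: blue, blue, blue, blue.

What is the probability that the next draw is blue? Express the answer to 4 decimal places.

0.4709

Under each hypothesis, the probability of the observed sequence is: P(data | jar A) = (2/4)(2/4)(2/4)(2/4) = 0.0625; P(data | jar B) = (3/10)(3/10)(3/10)(3/10) = 0.0081; P(data | jar C) = (1/5)(1/5)(1/5)(1/5) = 0.0016.
Weighting by the prior gives 1/3 · 0.0625 = 0.020833, 1/3 · 0.0081 = 0.0027, 1/3 · 0.0016 = 0.00053333; summing to 0.024067.
The posterior is then P(jar A | data) = 0.86565, P(jar B | data) = 0.11219, P(jar C | data) = 0.022161.
So P(blue next | data) = Σ P(blue next | H) P(H | data) = (1/2)(0.86565) + (3/10)(0.11219) + (1/5)(0.022161) = 0.47091.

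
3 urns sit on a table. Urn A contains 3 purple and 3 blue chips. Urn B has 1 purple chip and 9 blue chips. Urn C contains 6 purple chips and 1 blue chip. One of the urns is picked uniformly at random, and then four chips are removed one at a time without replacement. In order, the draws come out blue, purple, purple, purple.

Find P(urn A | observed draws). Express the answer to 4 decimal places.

0.2593

Compute the likelihood of the observed sequence for each case: P(data | urn A) = (3/6)(3/5)(2/4)(1/3) = 1/20; P(data | urn B) = (9/10)(1/9)(0/8) = 0; P(data | urn C) = (1/7)(6/6)(5/5)(4/4) = 1/7.
The prior-weighted likelihoods are 1/3 · 1/20 = 1/60, 1/3 · 0 = 0, 1/3 · 1/7 = 1/21; summing to 9/140.
By Bayes' rule, P(urn A | data) = (1/60) / (9/140) = 7/27.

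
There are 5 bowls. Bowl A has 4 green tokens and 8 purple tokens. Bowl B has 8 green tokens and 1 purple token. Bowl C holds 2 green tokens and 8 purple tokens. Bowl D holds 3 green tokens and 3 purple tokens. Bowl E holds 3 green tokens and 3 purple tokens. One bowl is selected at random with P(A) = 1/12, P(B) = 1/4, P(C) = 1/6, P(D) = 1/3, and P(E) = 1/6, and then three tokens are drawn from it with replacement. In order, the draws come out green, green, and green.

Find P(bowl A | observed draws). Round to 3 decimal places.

0.013

The likelihood of the observed sequence under each hypothesis: P(data | bowl A) = (4/12)(4/12)(4/12) = 0.037037; P(data | bowl B) = (8/9)(8/9)(8/9) = 0.70233; P(data | bowl C) = (2/10)(2/10)(2/10) = 0.008; P(data | bowl D) = (3/6)(3/6)(3/6) = 0.125; P(data | bowl E) = (3/6)(3/6)(3/6) = 0.125.
Weighting by the prior gives 1/12 · 0.037037 = 0.0030864, 1/4 · 0.70233 = 0.17558, 1/6 · 0.008 = 0.0013333, 1/3 · 0.125 = 0.041667, 1/6 · 0.125 = 0.020833; these sum to 0.2425.
By Bayes' rule, P(bowl A | data) = (0.0030864) / (0.2425) = 0.012727.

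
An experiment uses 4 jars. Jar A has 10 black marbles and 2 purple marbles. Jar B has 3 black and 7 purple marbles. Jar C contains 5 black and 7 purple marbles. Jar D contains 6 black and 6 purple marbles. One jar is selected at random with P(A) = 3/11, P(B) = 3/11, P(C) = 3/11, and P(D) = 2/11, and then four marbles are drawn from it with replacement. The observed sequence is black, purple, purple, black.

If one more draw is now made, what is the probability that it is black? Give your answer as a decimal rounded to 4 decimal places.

Under each hypothesis, the probability of the observed sequence is: P(data | jar A) = (10/12)(2/12)(2/12)(10/12) = 0.01929; P(data | jar B) = (3/10)(7/10)(7/10)(3/10) = 0.0441; P(data | jar C) = (5/12)(7/12)(7/12)(5/12) = 0.059076; P(data | jar D) = (6/12)(6/12)(6/12)(6/12) = 0.0625.
Weighting by the prior gives 3/11 · 0.01929 = 0.0052609, 3/11 · 0.0441 = 0.012027, 3/11 · 0.059076 = 0.016112, 2/11 · 0.0625 = 0.011364; summing to 0.044763.
Dividing through by the total gives posterior P(jar A | data) = 0.11753, P(jar B | data) = 0.26868, P(jar C | data) = 0.35993, P(jar D | data) = 0.25386.
Averaging over the posterior, P(black next | data) = (5/6)(0.11753) + (3/10)(0.26868) + (5/12)(0.35993) + (1/2)(0.25386) = 0.45544.

0.4554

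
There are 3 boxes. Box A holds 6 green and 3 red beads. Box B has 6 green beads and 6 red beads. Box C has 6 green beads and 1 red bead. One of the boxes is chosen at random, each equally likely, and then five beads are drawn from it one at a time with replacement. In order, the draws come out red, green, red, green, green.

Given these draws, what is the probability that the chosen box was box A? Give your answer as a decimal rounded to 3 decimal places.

0.427

The likelihood of the observed sequence under each hypothesis: P(data | box A) = (3/9)(6/9)(3/9)(6/9)(6/9) = 0.032922; P(data | box B) = (6/12)(6/12)(6/12)(6/12)(6/12) = 0.03125; P(data | box C) = (1/7)(6/7)(1/7)(6/7)(6/7) = 0.012852.
Multiplying each by its prior: 1/3 · 0.032922 = 0.010974, 1/3 · 0.03125 = 0.010417, 1/3 · 0.012852 = 0.0042839; these sum to 0.025675.
Hence P(box A | data) = (0.010974) / (0.025675) = 0.42742.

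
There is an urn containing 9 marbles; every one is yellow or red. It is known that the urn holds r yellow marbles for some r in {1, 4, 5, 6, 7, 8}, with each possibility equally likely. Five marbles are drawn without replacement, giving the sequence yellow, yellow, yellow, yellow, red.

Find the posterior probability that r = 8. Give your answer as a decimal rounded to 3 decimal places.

0.333

Under each hypothesis, the probability of the observed sequence is: P(data | r = 1) = (1/9)(0/8) = 0; P(data | r = 4) = (4/9)(3/8)(2/7)(1/6)(5/5) = 1/126; P(data | r = 5) = (5/9)(4/8)(3/7)(2/6)(4/5) = 2/63; P(data | r = 6) = (6/9)(5/8)(4/7)(3/6)(3/5) = 1/14; P(data | r = 7) = (7/9)(6/8)(5/7)(4/6)(2/5) = 1/9; P(data | r = 8) = (8/9)(7/8)(6/7)(5/6)(1/5) = 1/9.
The prior-weighted likelihoods are 1/6 · 0 = 0, 1/6 · 1/126 = 1/756, 1/6 · 2/63 = 1/189, 1/6 · 1/14 = 1/84, 1/6 · 1/9 = 1/54, 1/6 · 1/9 = 1/54; summing to 1/18.
Therefore the posterior P(r = 8 | data) = (1/54) / (1/18) = 1/3.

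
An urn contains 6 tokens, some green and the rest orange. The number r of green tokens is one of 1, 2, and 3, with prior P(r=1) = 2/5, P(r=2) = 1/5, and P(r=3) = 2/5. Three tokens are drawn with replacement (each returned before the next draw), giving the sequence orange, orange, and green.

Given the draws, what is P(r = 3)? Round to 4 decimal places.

Under each hypothesis, the probability of the observed sequence is: P(data | r = 1) = (5/6)(5/6)(1/6) = 25/216; P(data | r = 2) = (4/6)(4/6)(2/6) = 4/27; P(data | r = 3) = (3/6)(3/6)(3/6) = 1/8.
The prior-weighted likelihoods are 2/5 · 25/216 = 5/108, 1/5 · 4/27 = 4/135, 2/5 · 1/8 = 1/20; with total 17/135.
Hence P(r = 3 | data) = (1/20) / (17/135) = 27/68.

0.3971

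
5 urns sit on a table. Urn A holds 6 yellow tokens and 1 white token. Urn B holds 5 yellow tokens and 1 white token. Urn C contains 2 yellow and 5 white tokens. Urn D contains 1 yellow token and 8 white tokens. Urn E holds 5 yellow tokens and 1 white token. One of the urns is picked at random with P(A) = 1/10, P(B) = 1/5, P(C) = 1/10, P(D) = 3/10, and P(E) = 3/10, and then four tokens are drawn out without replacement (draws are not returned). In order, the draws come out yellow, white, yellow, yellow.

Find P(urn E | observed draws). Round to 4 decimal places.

For each hypothesis, P(data | H) works out to: P(data | urn A) = (6/7)(1/6)(5/5)(4/4) = 1/7; P(data | urn B) = (5/6)(1/5)(4/4)(3/3) = 1/6; P(data | urn C) = (2/7)(5/6)(1/5)(0/4) = 0; P(data | urn D) = (1/9)(8/8)(0/7) = 0; P(data | urn E) = (5/6)(1/5)(4/4)(3/3) = 1/6.
The prior-weighted likelihoods are 1/10 · 1/7 = 1/70, 1/5 · 1/6 = 1/30, 1/10 · 0 = 0, 3/10 · 0 = 0, 3/10 · 1/6 = 1/20; these sum to 41/420.
By Bayes' rule, P(urn E | data) = (1/20) / (41/420) = 21/41.

0.5122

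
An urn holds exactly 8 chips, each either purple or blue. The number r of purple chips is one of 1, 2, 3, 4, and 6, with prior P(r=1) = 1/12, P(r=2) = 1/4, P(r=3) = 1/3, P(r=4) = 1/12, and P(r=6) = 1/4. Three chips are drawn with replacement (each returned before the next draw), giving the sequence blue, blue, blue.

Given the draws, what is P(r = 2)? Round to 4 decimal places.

0.4104

Under each hypothesis, the probability of the observed sequence is: P(data | r = 1) = (7/8)(7/8)(7/8) = 0.66992; P(data | r = 2) = (6/8)(6/8)(6/8) = 0.42188; P(data | r = 3) = (5/8)(5/8)(5/8) = 0.24414; P(data | r = 4) = (4/8)(4/8)(4/8) = 0.125; P(data | r = 6) = (2/8)(2/8)(2/8) = 0.015625.
Multiplying each by its prior: 1/12 · 0.66992 = 0.055827, 1/4 · 0.42188 = 0.10547, 1/3 · 0.24414 = 0.08138, 1/12 · 0.125 = 0.010417, 1/4 · 0.015625 = 0.0039062; these sum to 0.257.
By Bayes' rule, P(r = 2 | data) = (0.10547) / (0.257) = 0.41039.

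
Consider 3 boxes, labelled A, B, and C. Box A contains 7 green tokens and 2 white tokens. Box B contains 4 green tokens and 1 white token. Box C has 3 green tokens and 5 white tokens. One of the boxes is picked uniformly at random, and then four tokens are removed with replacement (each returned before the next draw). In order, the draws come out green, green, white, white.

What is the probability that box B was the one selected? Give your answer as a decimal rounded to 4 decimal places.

The likelihood of the observed sequence under each hypothesis: P(data | box A) = (7/9)(7/9)(2/9)(2/9) = 0.029873; P(data | box B) = (4/5)(4/5)(1/5)(1/5) = 0.0256; P(data | box C) = (3/8)(3/8)(5/8)(5/8) = 0.054932.
Multiplying each by its prior: 1/3 · 0.029873 = 0.0099578, 1/3 · 0.0256 = 0.0085333, 1/3 · 0.054932 = 0.018311; with total 0.036802.
By Bayes' rule, P(box B | data) = (0.0085333) / (0.036802) = 0.23187.

0.2319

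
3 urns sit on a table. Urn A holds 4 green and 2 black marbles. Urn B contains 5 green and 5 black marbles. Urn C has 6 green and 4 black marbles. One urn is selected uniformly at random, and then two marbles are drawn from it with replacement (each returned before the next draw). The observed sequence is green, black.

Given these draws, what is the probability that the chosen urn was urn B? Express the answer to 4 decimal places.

0.3510

Under each hypothesis, the probability of the observed sequence is: P(data | urn A) = (4/6)(2/6) = 0.22222; P(data | urn B) = (5/10)(5/10) = 0.25; P(data | urn C) = (6/10)(4/10) = 0.24.
Weighting by the prior gives 1/3 · 0.22222 = 0.074074, 1/3 · 0.25 = 0.083333, 1/3 · 0.24 = 0.08; with total 0.23741.
By Bayes' rule, P(urn B | data) = (0.083333) / (0.23741) = 0.35101.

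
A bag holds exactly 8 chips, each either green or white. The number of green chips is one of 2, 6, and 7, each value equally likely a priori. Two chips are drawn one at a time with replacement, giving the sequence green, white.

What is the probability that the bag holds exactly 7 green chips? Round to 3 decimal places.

0.226

For each hypothesis, P(data | H) works out to: P(data | r = 2) = (2/8)(6/8) = 3/16; P(data | r = 6) = (6/8)(2/8) = 3/16; P(data | r = 7) = (7/8)(1/8) = 7/64.
Weighting by the prior gives 1/3 · 3/16 = 1/16, 1/3 · 3/16 = 1/16, 1/3 · 7/64 = 7/192; these sum to 31/192.
So P(r = 7 | data) = (7/192) / (31/192) = 7/31.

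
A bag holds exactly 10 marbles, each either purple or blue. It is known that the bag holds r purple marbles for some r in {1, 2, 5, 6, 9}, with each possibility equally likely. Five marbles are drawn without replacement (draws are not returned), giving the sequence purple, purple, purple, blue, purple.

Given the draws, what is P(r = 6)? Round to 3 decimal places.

0.284

Under each hypothesis, the probability of the observed sequence is: P(data | r = 1) = (1/10)(0/9) = 0; P(data | r = 2) = (2/10)(1/9)(0/8) = 0; P(data | r = 5) = (5/10)(4/9)(3/8)(5/7)(2/6) = 0.019841; P(data | r = 6) = (6/10)(5/9)(4/8)(4/7)(3/6) = 0.047619; P(data | r = 9) = (9/10)(8/9)(7/8)(1/7)(6/6) = 0.1.
Multiplying each by its prior: 1/5 · 0 = 0, 1/5 · 0 = 0, 1/5 · 0.019841 = 0.0039683, 1/5 · 0.047619 = 0.0095238, 1/5 · 0.1 = 0.02; these sum to 0.033492.
Hence P(r = 6 | data) = (0.0095238) / (0.033492) = 0.28436.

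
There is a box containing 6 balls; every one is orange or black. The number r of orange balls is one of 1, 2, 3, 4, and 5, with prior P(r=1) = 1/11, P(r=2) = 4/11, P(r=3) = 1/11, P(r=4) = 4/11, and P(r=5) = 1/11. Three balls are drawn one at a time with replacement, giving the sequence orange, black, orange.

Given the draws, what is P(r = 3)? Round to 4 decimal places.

0.1084

The likelihood of the observed sequence under each hypothesis: P(data | r = 1) = (1/6)(5/6)(1/6) = 0.023148; P(data | r = 2) = (2/6)(4/6)(2/6) = 0.074074; P(data | r = 3) = (3/6)(3/6)(3/6) = 0.125; P(data | r = 4) = (4/6)(2/6)(4/6) = 0.14815; P(data | r = 5) = (5/6)(1/6)(5/6) = 0.11574.
The prior-weighted likelihoods are 1/11 · 0.023148 = 0.0021044, 4/11 · 0.074074 = 0.026936, 1/11 · 0.125 = 0.011364, 4/11 · 0.14815 = 0.053872, 1/11 · 0.11574 = 0.010522; these sum to 0.1048.
By Bayes' rule, P(r = 3 | data) = (0.011364) / (0.1048) = 0.10843.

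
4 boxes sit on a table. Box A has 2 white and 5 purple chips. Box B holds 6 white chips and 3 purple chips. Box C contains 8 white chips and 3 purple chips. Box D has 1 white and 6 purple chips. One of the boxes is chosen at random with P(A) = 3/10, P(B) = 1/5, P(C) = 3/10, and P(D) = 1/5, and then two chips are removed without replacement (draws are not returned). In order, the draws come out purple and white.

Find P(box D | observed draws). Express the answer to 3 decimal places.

0.133

Under each hypothesis, the probability of the observed sequence is: P(data | box A) = (5/7)(2/6) = 0.2381; P(data | box B) = (3/9)(6/8) = 0.25; P(data | box C) = (3/11)(8/10) = 0.21818; P(data | box D) = (6/7)(1/6) = 0.14286.
Weighting by the prior gives 3/10 · 0.2381 = 0.071429, 1/5 · 0.25 = 0.05, 3/10 · 0.21818 = 0.065455, 1/5 · 0.14286 = 0.028571; these sum to 0.21545.
Therefore the posterior P(box D | data) = (0.028571) / (0.21545) = 0.13261.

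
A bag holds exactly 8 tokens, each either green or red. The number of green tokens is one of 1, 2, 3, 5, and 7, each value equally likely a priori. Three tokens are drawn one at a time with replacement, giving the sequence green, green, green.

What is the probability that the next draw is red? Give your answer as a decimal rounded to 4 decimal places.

0.2252

Under each hypothesis, the probability of the observed sequence is: P(data | r = 1) = (1/8)(1/8)(1/8) = 0.0019531; P(data | r = 2) = (2/8)(2/8)(2/8) = 0.015625; P(data | r = 3) = (3/8)(3/8)(3/8) = 0.052734; P(data | r = 5) = (5/8)(5/8)(5/8) = 0.24414; P(data | r = 7) = (7/8)(7/8)(7/8) = 0.66992.
Multiplying each by its prior: 1/5 · 0.0019531 = 0.00039063, 1/5 · 0.015625 = 0.003125, 1/5 · 0.052734 = 0.010547, 1/5 · 0.24414 = 0.048828, 1/5 · 0.66992 = 0.13398; with total 0.19687.
Dividing through by the total gives posterior P(r = 1 | data) = 0.0019841, P(r = 2 | data) = 0.015873, P(r = 3 | data) = 0.053571, P(r = 5 | data) = 0.24802, P(r = 7 | data) = 0.68056.
Averaging over the posterior, P(red next | data) = (7/8)(0.0019841) + (3/4)(0.015873) + (5/8)(0.053571) + (3/8)(0.24802) + (1/8)(0.68056) = 0.2252.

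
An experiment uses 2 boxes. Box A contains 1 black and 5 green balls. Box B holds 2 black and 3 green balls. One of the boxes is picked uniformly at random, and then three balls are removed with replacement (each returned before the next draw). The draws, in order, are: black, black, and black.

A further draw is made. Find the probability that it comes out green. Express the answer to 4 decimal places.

0.6157

The likelihood of the observed sequence under each hypothesis: P(data | box A) = (1/6)(1/6)(1/6) = 0.0046296; P(data | box B) = (2/5)(2/5)(2/5) = 0.064.
Multiplying each by its prior: 1/2 · 0.0046296 = 0.0023148, 1/2 · 0.064 = 0.032; summing to 0.034315.
The posterior is then P(box A | data) = 0.067458, P(box B | data) = 0.93254.
The predictive probability is P(green next | data) = (5/6)(0.067458) + (3/5)(0.93254) = 0.61574.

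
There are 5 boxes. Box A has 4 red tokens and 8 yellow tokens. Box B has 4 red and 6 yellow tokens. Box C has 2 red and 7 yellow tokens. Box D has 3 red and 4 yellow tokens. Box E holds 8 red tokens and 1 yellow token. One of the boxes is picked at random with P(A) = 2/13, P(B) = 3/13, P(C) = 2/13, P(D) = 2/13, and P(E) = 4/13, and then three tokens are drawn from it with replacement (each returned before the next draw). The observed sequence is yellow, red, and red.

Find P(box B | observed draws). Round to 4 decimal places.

The likelihood of the observed sequence under each hypothesis: P(data | box A) = (8/12)(4/12)(4/12) = 0.074074; P(data | box B) = (6/10)(4/10)(4/10) = 0.096; P(data | box C) = (7/9)(2/9)(2/9) = 0.038409; P(data | box D) = (4/7)(3/7)(3/7) = 0.10496; P(data | box E) = (1/9)(8/9)(8/9) = 0.087791.
The prior-weighted likelihoods are 2/13 · 0.074074 = 0.011396, 3/13 · 0.096 = 0.022154, 2/13 · 0.038409 = 0.005909, 2/13 · 0.10496 = 0.016147, 4/13 · 0.087791 = 0.027013; summing to 0.082619.
By Bayes' rule, P(box B | data) = (0.022154) / (0.082619) = 0.26815.

0.2681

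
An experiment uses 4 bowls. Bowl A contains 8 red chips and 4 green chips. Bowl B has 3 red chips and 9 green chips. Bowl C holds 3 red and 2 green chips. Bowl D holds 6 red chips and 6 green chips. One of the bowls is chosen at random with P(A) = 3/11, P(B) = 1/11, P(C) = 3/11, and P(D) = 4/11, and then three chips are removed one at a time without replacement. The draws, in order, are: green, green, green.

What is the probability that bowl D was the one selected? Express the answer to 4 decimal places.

0.4545

Under each hypothesis, the probability of the observed sequence is: P(data | bowl A) = (4/12)(3/11)(2/10) = 1/55; P(data | bowl B) = (9/12)(8/11)(7/10) = 21/55; P(data | bowl C) = (2/5)(1/4)(0/3) = 0; P(data | bowl D) = (6/12)(5/11)(4/10) = 1/11.
The prior-weighted likelihoods are 3/11 · 1/55 = 3/605, 1/11 · 21/55 = 21/605, 3/11 · 0 = 0, 4/11 · 1/11 = 4/121; with total 4/55.
By Bayes' rule, P(bowl D | data) = (4/121) / (4/55) = 5/11.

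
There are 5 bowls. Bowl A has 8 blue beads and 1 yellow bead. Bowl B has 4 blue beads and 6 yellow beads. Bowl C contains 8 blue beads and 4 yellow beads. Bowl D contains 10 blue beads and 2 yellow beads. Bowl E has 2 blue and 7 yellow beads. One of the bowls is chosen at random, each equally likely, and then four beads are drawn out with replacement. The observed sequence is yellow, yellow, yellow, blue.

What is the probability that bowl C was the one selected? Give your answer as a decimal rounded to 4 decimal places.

0.1119

Under each hypothesis, the probability of the observed sequence is: P(data | bowl A) = (1/9)(1/9)(1/9)(8/9) = 0.0012193; P(data | bowl B) = (6/10)(6/10)(6/10)(4/10) = 0.0864; P(data | bowl C) = (4/12)(4/12)(4/12)(8/12) = 0.024691; P(data | bowl D) = (2/12)(2/12)(2/12)(10/12) = 0.003858; P(data | bowl E) = (7/9)(7/9)(7/9)(2/9) = 0.10456.
Multiplying each by its prior: 1/5 · 0.0012193 = 0.00024387, 1/5 · 0.0864 = 0.01728, 1/5 · 0.024691 = 0.0049383, 1/5 · 0.003858 = 0.0007716, 1/5 · 0.10456 = 0.020911; these sum to 0.044145.
Therefore the posterior P(bowl C | data) = (0.0049383) / (0.044145) = 0.11186.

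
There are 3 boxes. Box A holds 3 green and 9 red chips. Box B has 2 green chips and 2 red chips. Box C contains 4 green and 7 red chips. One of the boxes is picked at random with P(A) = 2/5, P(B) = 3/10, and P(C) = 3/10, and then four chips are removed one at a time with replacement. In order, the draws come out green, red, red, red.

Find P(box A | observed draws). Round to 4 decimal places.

Under each hypothesis, the probability of the observed sequence is: P(data | box A) = (3/12)(9/12)(9/12)(9/12) = 0.10547; P(data | box B) = (2/4)(2/4)(2/4)(2/4) = 0.0625; P(data | box C) = (4/11)(7/11)(7/11)(7/11) = 0.093709.
The prior-weighted likelihoods are 2/5 · 0.10547 = 0.042188, 3/10 · 0.0625 = 0.01875, 3/10 · 0.093709 = 0.028113; these sum to 0.08905.
By Bayes' rule, P(box A | data) = (0.042188) / (0.08905) = 0.47375.

0.4737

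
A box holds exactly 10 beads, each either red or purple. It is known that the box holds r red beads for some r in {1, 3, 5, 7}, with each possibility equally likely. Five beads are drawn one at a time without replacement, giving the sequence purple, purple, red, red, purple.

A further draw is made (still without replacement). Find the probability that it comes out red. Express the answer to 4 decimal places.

0.4513

Under each hypothesis, the probability of the observed sequence is: P(data | r = 1) = (9/10)(8/9)(1/8)(0/7) = 0; P(data | r = 3) = (7/10)(6/9)(3/8)(2/7)(5/6) = 0.041667; P(data | r = 5) = (5/10)(4/9)(5/8)(4/7)(3/6) = 0.039683; P(data | r = 7) = (3/10)(2/9)(7/8)(6/7)(1/6) = 0.0083333.
Weighting by the prior gives 1/4 · 0 = 0, 1/4 · 0.041667 = 0.010417, 1/4 · 0.039683 = 0.0099206, 1/4 · 0.0083333 = 0.0020833; with total 0.022421.
Dividing through by the total gives posterior P(r = 1 | data) = 0, P(r = 3 | data) = 0.4646, P(r = 5 | data) = 0.44248, P(r = 7 | data) = 0.09292.
The predictive probability is P(red next | data) = (1/5)(0.4646) + (3/5)(0.44248) + (1)(0.09292) = 0.45133.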